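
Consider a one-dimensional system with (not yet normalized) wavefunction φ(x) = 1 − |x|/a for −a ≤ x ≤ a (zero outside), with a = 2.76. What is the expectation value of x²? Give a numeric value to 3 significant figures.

⟨x²⟩ = ∫ x²·|φ|² dx / ∫|φ|² dx (integrals over the domain).
φ is even, so ∫ over [−a, a] = 2∫₀ᵃ with φ = 1 − x/a there: ∫₀ᵃ (1 − x/a)² dx = a/3, ∫₀ᵃ x²(1 − x/a)² dx = a³/30, ∫₀ᵃ x⁴(1 − x/a)² dx = a⁵/105.
State is unnormalized: ∫|φ|² dx = 1.8400, and ∫φ*·x²·φ dx = 1.4016, so ⟨x²⟩ = 1.4016 / 1.8400.
⟨x²⟩ = 0.76176.

0.762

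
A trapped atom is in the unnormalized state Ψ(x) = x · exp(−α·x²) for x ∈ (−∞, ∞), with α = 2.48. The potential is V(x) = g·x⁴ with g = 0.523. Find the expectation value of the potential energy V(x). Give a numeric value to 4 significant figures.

0.07972

⟨V⟩ = ∫ V(x)·|Ψ|² dx / ∫|Ψ|² dx.
Expand each integrand as polynomial × e^(−2αx²) and use ∫x^(2j)·e^(−2αx²) dx = (2j−1)!!/(4α)^j · √(π/(2α)), odd powers → 0; here √(π/(2α)) = 0.79586.
State is unnormalized: ∫|Ψ|² dx = 0.080227, and ∫Ψ*·V(x)·Ψ dx = 0.0063958, so ⟨V⟩ = 0.0063958 / 0.080227.
⟨V⟩ = 0.079720.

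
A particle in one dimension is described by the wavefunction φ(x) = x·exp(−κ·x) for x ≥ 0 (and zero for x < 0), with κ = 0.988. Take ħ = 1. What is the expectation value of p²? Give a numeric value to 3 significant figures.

0.976

p² φ = −ħ² d²φ/dx²; ⟨p²⟩ = −ħ² ∫ φ*·φ'' dx / ∫|φ|² dx.
Differentiate x·exp(−κ·x) with the product rule; every integrand then reduces to terms xʲ·e^(−2κx) on [0, ∞), with ∫₀^∞ xʲ·e^(−2κx) dx = j!/(2κ)^(j+1).
State is unnormalized: ∫|φ|² dx = 0.25922, and ∫φ*·(−ħ² φ'') dx = 0.25304, so ⟨p²⟩ = 0.25304 / 0.25922.
⟨p²⟩ = 0.97614.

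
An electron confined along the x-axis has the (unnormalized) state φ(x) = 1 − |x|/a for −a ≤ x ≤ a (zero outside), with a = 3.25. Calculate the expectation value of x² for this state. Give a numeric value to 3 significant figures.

1.06

⟨x²⟩ = ∫ x²·|φ|² dx / ∫|φ|² dx (integrals over the domain).
φ is even, so ∫ over [−a, a] = 2∫₀ᵃ with φ = 1 − x/a there: ∫₀ᵃ (1 − x/a)² dx = a/3, ∫₀ᵃ x²(1 − x/a)² dx = a³/30, ∫₀ᵃ x⁴(1 − x/a)² dx = a⁵/105.
State is unnormalized: ∫|φ|² dx = 2.1667, and ∫φ*·x²·φ dx = 2.2885, so ⟨x²⟩ = 2.2885 / 2.1667.
⟨x²⟩ = 1.0563.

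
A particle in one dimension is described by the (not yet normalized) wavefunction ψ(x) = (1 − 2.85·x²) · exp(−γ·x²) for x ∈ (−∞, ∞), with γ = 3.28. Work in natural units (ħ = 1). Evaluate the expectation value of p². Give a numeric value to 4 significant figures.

8.186

p² ψ = −ħ² d²ψ/dx²; ⟨p²⟩ = −ħ² ∫ ψ*·ψ'' dx / ∫|ψ|² dx.
Expand each integrand as polynomial × e^(−2γx²) and use ∫x^(2j)·e^(−2γx²) dx = (2j−1)!!/(4γ)^j · √(π/(2γ)), odd powers → 0; here √(π/(2γ)) = 0.69203. Differentiate with the product rule, d/dx e^(−γx²) = −2γx·e^(−γx²).
State is unnormalized: ∫|ψ|² dx = 0.48934, and ∫ψ*·(−ħ² ψ'') dx = 4.0057, so ⟨p²⟩ = 4.0057 / 0.48934.
⟨p²⟩ = 8.1860.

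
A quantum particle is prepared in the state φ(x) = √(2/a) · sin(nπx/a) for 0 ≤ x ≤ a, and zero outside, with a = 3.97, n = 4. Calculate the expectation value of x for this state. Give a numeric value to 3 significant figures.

⟨x⟩ = ∫ x·|φ|² dx (integrals over the domain).
With sin²θ = (1 − cos2θ)/2 on 0 ≤ x ≤ a: ∫sin²(nπx/a) dx = a/2, ∫x·sin²(nπx/a) dx = a²/4, ∫x²·sin²(nπx/a) dx = a³·(1/6 − 1/(4n²π²)); higher powers xᵏ the same way, integrating xᵏ·cos(2nπx/a) by parts.
⟨x⟩ = 1.9850.

1.99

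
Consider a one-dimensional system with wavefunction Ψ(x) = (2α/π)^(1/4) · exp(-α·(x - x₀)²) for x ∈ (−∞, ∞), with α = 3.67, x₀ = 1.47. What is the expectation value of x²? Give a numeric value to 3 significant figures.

⟨x²⟩ = ∫ x²·|Ψ|² dx (integrals over the domain).
Gaussian moments (u = x − x₀): ∫u^(2j)·e^(−2αu²) du = (2j−1)!!/(4α)^j · √(π/(2α)), odd powers integrate to 0; here √(π/(2α)) = 0.65422.
⟨x²⟩ = 2.2290.

2.23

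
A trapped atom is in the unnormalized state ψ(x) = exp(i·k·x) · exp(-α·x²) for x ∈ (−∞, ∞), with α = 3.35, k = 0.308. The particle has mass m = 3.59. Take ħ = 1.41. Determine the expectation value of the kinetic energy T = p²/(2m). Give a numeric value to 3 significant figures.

T = −(ħ²/2m) d²/dx², so ⟨T⟩ = −(ħ²/2m) ∫ ψ*·ψ'' dx / ∫|ψ|² dx; with m = 3.59.
Gaussian moments: ∫x^(2j)·e^(−2αx²) dx = (2j−1)!!/(4α)^j · √(π/(2α)), odd powers integrate to 0; here √(π/(2α)) = 0.68476. Derivatives: ψ′ = (ik − 2αx)·ψ, ψ″ = ((ik − 2αx)² − 2α)·ψ; the odd-in-x pieces drop out.
State is unnormalized: ∫|ψ|² dx = 0.68476, and ∫ψ*·(−ħ²/2m · ψ'') dx = 0.65317, so ⟨T⟩ = 0.65317 / 0.68476.
⟨T⟩ = 0.95386.

0.954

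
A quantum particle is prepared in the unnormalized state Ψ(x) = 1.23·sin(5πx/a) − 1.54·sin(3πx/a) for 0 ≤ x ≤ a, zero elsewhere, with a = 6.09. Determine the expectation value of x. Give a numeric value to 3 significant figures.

3.05

⟨x⟩ = ∫ x·|Ψ|² dx / ∫|Ψ|² dx (integrals over the domain).
On 0 ≤ x ≤ a (j ≠ l): ∫sin²(jπx/a) dx = a/2, ∫sin(jπx/a)·sin(lπx/a) dx = 0; diagonal moments ∫x·sin²(jπx/a) dx = a²/4, ∫x²·sin²(jπx/a) dx = a³·(1/6 − 1/(4j²π²)); cross terms ∫x·sin(jπx/a)·sin(lπx/a) dx = 0 for j + l even and −4jla²/(π²(j² − l²)²) for j + l odd, ∫x²·sin(jπx/a)·sin(lπx/a) dx = (−1)^(j+l)·4jla³/(π²(j² − l²)²); higher powers the same way via product-to-sum and parts.
State is unnormalized: ∫|Ψ|² dx = 11.828, and ∫Ψ*·x·Ψ dx = 36.017, so ⟨x⟩ = 36.017 / 11.828.
⟨x⟩ = 3.0450.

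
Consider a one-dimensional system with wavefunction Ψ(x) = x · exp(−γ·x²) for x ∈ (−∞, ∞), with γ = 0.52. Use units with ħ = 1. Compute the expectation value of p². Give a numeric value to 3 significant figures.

p² Ψ = −ħ² d²Ψ/dx²; ⟨p²⟩ = −ħ² ∫ Ψ*·Ψ'' dx / ∫|Ψ|² dx.
Expand each integrand as polynomial × e^(−2γx²) and use ∫x^(2j)·e^(−2γx²) dx = (2j−1)!!/(4γ)^j · √(π/(2γ)), odd powers → 0; here √(π/(2γ)) = 1.7380. Differentiate with the product rule, d/dx e^(−γx²) = −2γx·e^(−γx²).
State is unnormalized: ∫|Ψ|² dx = 0.83559, and ∫Ψ*·(−ħ² Ψ'') dx = 1.3035, so ⟨p²⟩ = 1.3035 / 0.83559.
⟨p²⟩ = 1.5600.

1.56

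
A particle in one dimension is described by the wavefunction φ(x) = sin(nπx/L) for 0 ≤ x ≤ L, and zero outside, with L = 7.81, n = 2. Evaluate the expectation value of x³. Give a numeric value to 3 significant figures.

110.

⟨x³⟩ = ∫ x³·|φ|² dx / ∫|φ|² dx (integrals over the domain).
With sin²θ = (1 − cos2θ)/2 on 0 ≤ x ≤ L: ∫sin²(nπx/L) dx = L/2, ∫x·sin²(nπx/L) dx = L²/4, ∫x²·sin²(nπx/L) dx = L³·(1/6 − 1/(4n²π²)); higher powers xᵏ the same way, integrating xᵏ·cos(2nπx/L) by parts.
State is unnormalized: ∫|φ|² dx = 3.9050, and ∫φ*·x³·φ dx = 429.72, so ⟨x³⟩ = 429.72 / 3.9050.
⟨x³⟩ = 110.04.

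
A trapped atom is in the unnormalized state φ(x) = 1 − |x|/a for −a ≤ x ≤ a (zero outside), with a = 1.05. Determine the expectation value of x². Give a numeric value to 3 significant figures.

0.110

⟨x²⟩ = ∫ x²·|φ|² dx / ∫|φ|² dx (integrals over the domain).
φ is even, so ∫ over [−a, a] = 2∫₀ᵃ with φ = 1 − x/a there: ∫₀ᵃ (1 − x/a)² dx = a/3, ∫₀ᵃ x²(1 − x/a)² dx = a³/30, ∫₀ᵃ x⁴(1 − x/a)² dx = a⁵/105.
State is unnormalized: ∫|φ|² dx = 0.70000, and ∫φ*·x²·φ dx = 0.077175, so ⟨x²⟩ = 0.077175 / 0.70000.
⟨x²⟩ = 0.11025.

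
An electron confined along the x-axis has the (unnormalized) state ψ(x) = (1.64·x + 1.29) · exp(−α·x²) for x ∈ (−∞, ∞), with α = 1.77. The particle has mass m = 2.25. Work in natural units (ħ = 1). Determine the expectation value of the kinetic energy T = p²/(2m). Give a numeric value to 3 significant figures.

T = −(ħ²/2m) d²/dx², so ⟨T⟩ = −(ħ²/2m) ∫ ψ*·ψ'' dx / ∫|ψ|² dx; with m = 2.25.
Expand each integrand as polynomial × e^(−2αx²) and use ∫x^(2j)·e^(−2αx²) dx = (2j−1)!!/(4α)^j · √(π/(2α)), odd powers → 0; here √(π/(2α)) = 0.94205. Differentiate with the product rule, d/dx e^(−αx²) = −2αx·e^(−αx²).
State is unnormalized: ∫|ψ|² dx = 1.9255, and ∫ψ*·(−ħ²/2m · ψ'') dx = 1.0389, so ⟨T⟩ = 1.0389 / 1.9255.
⟨T⟩ = 0.53954.

0.540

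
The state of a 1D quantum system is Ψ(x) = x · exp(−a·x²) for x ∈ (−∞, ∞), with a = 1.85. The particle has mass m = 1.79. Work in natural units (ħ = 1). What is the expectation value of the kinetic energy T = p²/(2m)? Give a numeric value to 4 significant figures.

T = −(ħ²/2m) d²/dx², so ⟨T⟩ = −(ħ²/2m) ∫ Ψ*·Ψ'' dx / ∫|Ψ|² dx; with m = 1.79.
Expand each integrand as polynomial × e^(−2ax²) and use ∫x^(2j)·e^(−2ax²) dx = (2j−1)!!/(4a)^j · √(π/(2a)), odd powers → 0; here √(π/(2a)) = 0.92145. Differentiate with the product rule, d/dx e^(−ax²) = −2ax·e^(−ax²).
State is unnormalized: ∫|Ψ|² dx = 0.12452, and ∫Ψ*·(−ħ²/2m · Ψ'') dx = 0.19304, so ⟨T⟩ = 0.19304 / 0.12452.
⟨T⟩ = 1.5503.

1.550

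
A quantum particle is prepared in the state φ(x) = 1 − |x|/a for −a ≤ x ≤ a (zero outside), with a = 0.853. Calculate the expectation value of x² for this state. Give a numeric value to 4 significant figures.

0.07276

⟨x²⟩ = ∫ x²·|φ|² dx / ∫|φ|² dx (integrals over the domain).
φ is even, so ∫ over [−a, a] = 2∫₀ᵃ with φ = 1 − x/a there: ∫₀ᵃ (1 − x/a)² dx = a/3, ∫₀ᵃ x²(1 − x/a)² dx = a³/30, ∫₀ᵃ x⁴(1 − x/a)² dx = a⁵/105.
State is unnormalized: ∫|φ|² dx = 0.56867, and ∫φ*·x²·φ dx = 0.041377, so ⟨x²⟩ = 0.041377 / 0.56867.
⟨x²⟩ = 0.072761.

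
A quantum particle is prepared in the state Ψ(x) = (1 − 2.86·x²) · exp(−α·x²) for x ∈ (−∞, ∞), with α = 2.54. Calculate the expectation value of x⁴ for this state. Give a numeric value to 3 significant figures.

0.0413

⟨x⁴⟩ = ∫ x⁴·|Ψ|² dx / ∫|Ψ|² dx (integrals over the domain).
Expand each integrand as polynomial × e^(−2αx²) and use ∫x^(2j)·e^(−2αx²) dx = (2j−1)!!/(4α)^j · √(π/(2α)), odd powers → 0; here √(π/(2α)) = 0.78640.
State is unnormalized: ∫|Ψ|² dx = 0.53061, and ∫Ψ*·x⁴·Ψ dx = 0.021905, so ⟨x⁴⟩ = 0.021905 / 0.53061.
⟨x⁴⟩ = 0.041283.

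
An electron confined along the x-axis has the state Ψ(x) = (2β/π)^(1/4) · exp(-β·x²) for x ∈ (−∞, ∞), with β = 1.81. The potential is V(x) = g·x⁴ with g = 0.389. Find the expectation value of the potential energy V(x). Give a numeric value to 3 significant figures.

⟨V⟩ = ∫ V(x)·|Ψ|² dx.
Gaussian moments: ∫x^(2j)·e^(−2βx²) dx = (2j−1)!!/(4β)^j · √(π/(2β)), odd powers integrate to 0; here √(π/(2β)) = 0.93158.
⟨V⟩ = 0.022264.

0.0223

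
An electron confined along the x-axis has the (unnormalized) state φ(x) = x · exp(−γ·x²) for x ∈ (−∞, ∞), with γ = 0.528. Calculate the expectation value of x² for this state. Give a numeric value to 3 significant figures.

1.42

⟨x²⟩ = ∫ x²·|φ|² dx / ∫|φ|² dx (integrals over the domain).
Expand each integrand as polynomial × e^(−2γx²) and use ∫x^(2j)·e^(−2γx²) dx = (2j−1)!!/(4γ)^j · √(π/(2γ)), odd powers → 0; here √(π/(2γ)) = 1.7248.
State is unnormalized: ∫|φ|² dx = 0.81667, and ∫φ*·x²·φ dx = 1.1600, so ⟨x²⟩ = 1.1600 / 0.81667.
⟨x²⟩ = 1.4205.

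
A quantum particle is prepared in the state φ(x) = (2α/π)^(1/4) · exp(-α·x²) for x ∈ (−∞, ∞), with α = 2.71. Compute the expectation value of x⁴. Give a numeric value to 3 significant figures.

0.0255

⟨x⁴⟩ = ∫ x⁴·|φ|² dx (integrals over the domain).
Gaussian moments: ∫x^(2j)·e^(−2αx²) dx = (2j−1)!!/(4α)^j · √(π/(2α)), odd powers integrate to 0; here √(π/(2α)) = 0.76133.
⟨x⁴⟩ = 0.025531.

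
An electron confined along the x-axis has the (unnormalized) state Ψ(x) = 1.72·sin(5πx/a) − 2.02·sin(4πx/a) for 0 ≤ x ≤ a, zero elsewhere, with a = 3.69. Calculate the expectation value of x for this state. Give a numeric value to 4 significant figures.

⟨x⟩ = ∫ x·|Ψ|² dx / ∫|Ψ|² dx (integrals over the domain).
On 0 ≤ x ≤ a (j ≠ l): ∫sin²(jπx/a) dx = a/2, ∫sin(jπx/a)·sin(lπx/a) dx = 0; diagonal moments ∫x·sin²(jπx/a) dx = a²/4, ∫x²·sin²(jπx/a) dx = a³·(1/6 − 1/(4j²π²)); cross terms ∫x·sin(jπx/a)·sin(lπx/a) dx = 0 for j + l even and −4jla²/(π²(j² − l²)²) for j + l odd, ∫x²·sin(jπx/a)·sin(lπx/a) dx = (−1)^(j+l)·4jla³/(π²(j² − l²)²); higher powers the same way via product-to-sum and parts.
State is unnormalized: ∫|Ψ|² dx = 12.987, and ∫Ψ*·x·Ψ dx = 33.428, so ⟨x⟩ = 33.428 / 12.987.
⟨x⟩ = 2.5741.

2.574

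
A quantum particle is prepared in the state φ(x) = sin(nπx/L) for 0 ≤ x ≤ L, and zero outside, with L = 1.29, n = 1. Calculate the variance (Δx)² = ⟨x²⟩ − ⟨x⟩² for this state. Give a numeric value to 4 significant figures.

0.05437

Compute ⟨x⟩ and ⟨x²⟩ separately, then (Δx)² = ⟨x²⟩ − ⟨x⟩².
With sin²θ = (1 − cos2θ)/2 on 0 ≤ x ≤ L: ∫sin²(nπx/L) dx = L/2, ∫x·sin²(nπx/L) dx = L²/4, ∫x²·sin²(nπx/L) dx = L³·(1/6 − 1/(4n²π²)); higher powers xᵏ the same way, integrating xᵏ·cos(2nπx/L) by parts.
Normalization: ∫|φ|² dx = 0.64500.
⟨x⟩ = 0.64500 and ⟨x²⟩ = 0.47040.
(Δx)² = 0.47040 − (0.64500)² = 0.054371.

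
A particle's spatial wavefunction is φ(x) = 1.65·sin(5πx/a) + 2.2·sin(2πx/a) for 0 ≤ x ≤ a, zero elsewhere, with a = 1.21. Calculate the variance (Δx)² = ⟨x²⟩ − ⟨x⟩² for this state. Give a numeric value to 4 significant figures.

Compute ⟨x⟩ and ⟨x²⟩ separately, then (Δx)² = ⟨x²⟩ − ⟨x⟩².
On 0 ≤ x ≤ a (j ≠ l): ∫sin²(jπx/a) dx = a/2, ∫sin(jπx/a)·sin(lπx/a) dx = 0; diagonal moments ∫x·sin²(jπx/a) dx = a²/4, ∫x²·sin²(jπx/a) dx = a³·(1/6 − 1/(4j²π²)); cross terms ∫x·sin(jπx/a)·sin(lπx/a) dx = 0 for j + l even and −4jla²/(π²(j² − l²)²) for j + l odd, ∫x²·sin(jπx/a)·sin(lπx/a) dx = (−1)^(j+l)·4jla³/(π²(j² − l²)²); higher powers the same way via product-to-sum and parts.
Normalization: ∫|φ|² dx = 4.5753.
⟨x⟩ = 0.58365 and ⟨x²⟩ = 0.44926.
(Δx)² = 0.44926 − (0.58365)² = 0.10862.

0.1086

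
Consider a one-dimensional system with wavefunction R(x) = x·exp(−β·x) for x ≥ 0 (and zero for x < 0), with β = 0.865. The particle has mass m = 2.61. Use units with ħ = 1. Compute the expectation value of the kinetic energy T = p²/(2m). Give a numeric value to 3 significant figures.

T = −(ħ²/2m) d²/dx², so ⟨T⟩ = −(ħ²/2m) ∫ R*·R'' dx / ∫|R|² dx; with m = 2.61.
Differentiate x·exp(−β·x) with the product rule; every integrand then reduces to terms xʲ·e^(−2βx) on [0, ∞), with ∫₀^∞ xʲ·e^(−2βx) dx = j!/(2β)^(j+1).
State is unnormalized: ∫|R|² dx = 0.38627, and ∫R*·(−ħ²/2m · R'') dx = 0.055367, so ⟨T⟩ = 0.055367 / 0.38627.
⟨T⟩ = 0.14334.

0.143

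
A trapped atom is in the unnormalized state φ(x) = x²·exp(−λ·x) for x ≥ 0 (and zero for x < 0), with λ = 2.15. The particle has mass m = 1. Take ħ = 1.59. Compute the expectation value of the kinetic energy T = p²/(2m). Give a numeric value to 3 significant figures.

1.95

T = −(ħ²/2m) d²/dx², so ⟨T⟩ = −(ħ²/2m) ∫ φ*·φ'' dx / ∫|φ|² dx; with m = 1.
Differentiate x²·exp(−λ·x) with the product rule; every integrand then reduces to terms xʲ·e^(−2λx) on [0, ∞), with ∫₀^∞ xʲ·e^(−2λx) dx = j!/(2λ)^(j+1).
State is unnormalized: ∫|φ|² dx = 0.016326, and ∫φ*·(−ħ²/2m · φ'') dx = 0.031797, so ⟨T⟩ = 0.031797 / 0.016326.
⟨T⟩ = 1.9477.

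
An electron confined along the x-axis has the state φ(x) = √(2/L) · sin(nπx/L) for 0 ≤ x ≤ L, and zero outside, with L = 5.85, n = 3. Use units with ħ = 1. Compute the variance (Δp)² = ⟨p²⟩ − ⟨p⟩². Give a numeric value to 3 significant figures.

Compute ⟨p⟩ and ⟨p²⟩ separately; (Δp)² = ⟨p²⟩ − ⟨p⟩².
d/dx sin(nπx/L) = (nπ/L)·cos(nπx/L) and d²/dx² sin(nπx/L) = −(nπ/L)²·sin(nπx/L); on 0 ≤ x ≤ L, ∫sin²(nπx/L) dx = L/2 and ∫sin(nπx/L)·cos(nπx/L) dx = 0.
⟨p⟩ = 0.0000 and ⟨p²⟩ = 2.5956.
(Δp)² = 2.5956 − (0.0000)² = 2.5956.

2.60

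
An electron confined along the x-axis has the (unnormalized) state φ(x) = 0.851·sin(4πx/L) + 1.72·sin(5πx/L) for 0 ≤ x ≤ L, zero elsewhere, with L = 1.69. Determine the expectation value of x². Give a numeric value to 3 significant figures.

0.491

⟨x²⟩ = ∫ x²·|φ|² dx / ∫|φ|² dx (integrals over the domain).
On 0 ≤ x ≤ L (j ≠ l): ∫sin²(jπx/L) dx = L/2, ∫sin(jπx/L)·sin(lπx/L) dx = 0; diagonal moments ∫x·sin²(jπx/L) dx = L²/4, ∫x²·sin²(jπx/L) dx = L³·(1/6 − 1/(4j²π²)); cross terms ∫x·sin(jπx/L)·sin(lπx/L) dx = 0 for j + l even and −4jlL²/(π²(j² − l²)²) for j + l odd, ∫x²·sin(jπx/L)·sin(lπx/L) dx = (−1)^(j+l)·4jlL³/(π²(j² − l²)²); higher powers the same way via product-to-sum and parts.
State is unnormalized: ∫|φ|² dx = 3.1118, and ∫φ*·x²·φ dx = 1.5285, so ⟨x²⟩ = 1.5285 / 3.1118.
⟨x²⟩ = 0.49120.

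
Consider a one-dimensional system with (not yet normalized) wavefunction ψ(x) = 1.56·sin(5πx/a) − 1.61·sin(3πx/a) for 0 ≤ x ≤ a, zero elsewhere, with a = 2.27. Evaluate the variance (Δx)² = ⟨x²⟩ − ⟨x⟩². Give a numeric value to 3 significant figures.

0.165

Compute ⟨x⟩ and ⟨x²⟩ separately, then (Δx)² = ⟨x²⟩ − ⟨x⟩².
On 0 ≤ x ≤ a (j ≠ l): ∫sin²(jπx/a) dx = a/2, ∫sin(jπx/a)·sin(lπx/a) dx = 0; diagonal moments ∫x·sin²(jπx/a) dx = a²/4, ∫x²·sin²(jπx/a) dx = a³·(1/6 − 1/(4j²π²)); cross terms ∫x·sin(jπx/a)·sin(lπx/a) dx = 0 for j + l even and −4jla²/(π²(j² − l²)²) for j + l odd, ∫x²·sin(jπx/a)·sin(lπx/a) dx = (−1)^(j+l)·4jla³/(π²(j² − l²)²); higher powers the same way via product-to-sum and parts.
Normalization: ∫|ψ|² dx = 5.7042.
⟨x⟩ = 1.1350 and ⟨x²⟩ = 1.4530.
(Δx)² = 1.4530 − (1.1350)² = 0.16478.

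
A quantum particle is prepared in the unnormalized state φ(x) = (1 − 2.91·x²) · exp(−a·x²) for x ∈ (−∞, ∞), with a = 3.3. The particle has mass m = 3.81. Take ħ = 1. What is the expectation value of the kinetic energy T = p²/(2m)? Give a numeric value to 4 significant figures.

T = −(ħ²/2m) d²/dx², so ⟨T⟩ = −(ħ²/2m) ∫ φ*·φ'' dx / ∫|φ|² dx; with m = 3.81.
Expand each integrand as polynomial × e^(−2ax²) and use ∫x^(2j)·e^(−2ax²) dx = (2j−1)!!/(4a)^j · √(π/(2a)), odd powers → 0; here √(π/(2a)) = 0.68993. Differentiate with the product rule, d/dx e^(−ax²) = −2ax·e^(−ax²).
State is unnormalized: ∫|φ|² dx = 0.48632, and ∫φ*·(−ħ²/2m · φ'') dx = 0.53217, so ⟨T⟩ = 0.53217 / 0.48632.
⟨T⟩ = 1.0943.

1.094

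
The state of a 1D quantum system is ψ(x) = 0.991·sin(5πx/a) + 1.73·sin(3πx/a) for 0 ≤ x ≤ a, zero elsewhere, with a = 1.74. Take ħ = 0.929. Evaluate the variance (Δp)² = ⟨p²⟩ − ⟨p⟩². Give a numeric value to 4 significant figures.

36.44

Compute ⟨p⟩ and ⟨p²⟩ separately; (Δp)² = ⟨p²⟩ − ⟨p⟩².
d²/dx² sin(jπx/a) = −(jπ/a)²·sin(jπx/a); on 0 ≤ x ≤ a, ∫sin²(jπx/a) dx = a/2 and ∫sin(jπx/a)·sin(lπx/a) dx = 0 for j ≠ l, so only diagonal terms survive in ∫|ψ|² and ∫ψ·ψ″; ∫ψ·ψ′ dx = [ψ²/2] between the walls = 0.
Normalization: ∫|ψ|² dx = 3.4582.
⟨p⟩ = 0.0000 and ⟨p²⟩ = 36.442.
(Δp)² = 36.442 − (0.0000)² = 36.442.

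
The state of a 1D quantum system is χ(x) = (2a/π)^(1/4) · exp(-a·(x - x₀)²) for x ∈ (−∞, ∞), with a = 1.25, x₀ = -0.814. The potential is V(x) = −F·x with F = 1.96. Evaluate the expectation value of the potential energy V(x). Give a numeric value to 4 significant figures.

⟨V⟩ = ∫ V(x)·|χ|² dx.
Gaussian moments (u = x − x₀): ∫u^(2j)·e^(−2au²) du = (2j−1)!!/(4a)^j · √(π/(2a)), odd powers integrate to 0; here √(π/(2a)) = 1.1210.
⟨V⟩ = 1.5954.

1.595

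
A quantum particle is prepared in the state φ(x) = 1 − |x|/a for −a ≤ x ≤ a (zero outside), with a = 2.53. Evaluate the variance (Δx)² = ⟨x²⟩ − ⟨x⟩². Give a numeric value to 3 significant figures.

Compute ⟨x⟩ and ⟨x²⟩ separately, then (Δx)² = ⟨x²⟩ − ⟨x⟩².
φ is even, so ∫ over [−a, a] = 2∫₀ᵃ with φ = 1 − x/a there: ∫₀ᵃ (1 − x/a)² dx = a/3, ∫₀ᵃ x²(1 − x/a)² dx = a³/30, ∫₀ᵃ x⁴(1 − x/a)² dx = a⁵/105.
Normalization: ∫|φ|² dx = 1.6867.
⟨x⟩ = 0.0000 and ⟨x²⟩ = 0.64009.
(Δx)² = 0.64009 − (0.0000)² = 0.64009.

0.640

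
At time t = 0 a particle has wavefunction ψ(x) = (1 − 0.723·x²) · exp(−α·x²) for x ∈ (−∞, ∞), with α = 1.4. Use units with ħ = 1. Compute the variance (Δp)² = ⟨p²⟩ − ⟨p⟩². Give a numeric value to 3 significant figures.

Compute ⟨p⟩ and ⟨p²⟩ separately; (Δp)² = ⟨p²⟩ − ⟨p⟩².
Expand each integrand as polynomial × e^(−2αx²) and use ∫x^(2j)·e^(−2αx²) dx = (2j−1)!!/(4α)^j · √(π/(2α)), odd powers → 0; here √(π/(2α)) = 1.0592. Differentiate with the product rule, d/dx e^(−αx²) = −2αx·e^(−αx²).
Normalization: ∫|ψ|² dx = 0.83870.
⟨p⟩ = 0.0000 and ⟨p²⟩ = 2.4310.
(Δp)² = 2.4310 − (0.0000)² = 2.4310.

2.43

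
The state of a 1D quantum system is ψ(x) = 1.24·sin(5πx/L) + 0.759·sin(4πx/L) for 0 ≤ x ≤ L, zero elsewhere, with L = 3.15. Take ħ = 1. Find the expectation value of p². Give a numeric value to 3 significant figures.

p² ψ = −ħ² d²ψ/dx²; ⟨p²⟩ = −ħ² ∫ ψ*·ψ'' dx / ∫|ψ|² dx.
d²/dx² sin(jπx/L) = −(jπ/L)²·sin(jπx/L); on 0 ≤ x ≤ L, ∫sin²(jπx/L) dx = L/2 and ∫sin(jπx/L)·sin(lπx/L) dx = 0 for j ≠ l, so only diagonal terms survive in ∫|ψ|² and ∫ψ·ψ″; ∫ψ·ψ′ dx = [ψ²/2] between the walls = 0.
State is unnormalized: ∫|ψ|² dx = 3.3290, and ∫ψ*·(−ħ² ψ'') dx = 74.660, so ⟨p²⟩ = 74.660 / 3.3290.
⟨p²⟩ = 22.427.

22.4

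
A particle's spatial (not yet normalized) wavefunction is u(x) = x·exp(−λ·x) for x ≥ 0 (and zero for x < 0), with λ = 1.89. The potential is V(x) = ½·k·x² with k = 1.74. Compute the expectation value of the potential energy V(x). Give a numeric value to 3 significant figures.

0.731

⟨V⟩ = ∫ V(x)·|u|² dx / ∫|u|² dx.
Every integrand reduces to terms xʲ·e^(−2λx) on [0, ∞); use ∫₀^∞ xʲ·e^(−2λx) dx = j!/(2λ)^(j+1).
State is unnormalized: ∫|u|² dx = 0.037030, and ∫u*·V(x)·u dx = 0.027056, so ⟨V⟩ = 0.027056 / 0.037030.
⟨V⟩ = 0.73066.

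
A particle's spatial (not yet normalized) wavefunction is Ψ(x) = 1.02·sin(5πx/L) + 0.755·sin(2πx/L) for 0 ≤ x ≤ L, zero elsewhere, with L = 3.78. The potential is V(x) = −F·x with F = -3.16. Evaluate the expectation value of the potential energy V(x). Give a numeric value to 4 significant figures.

⟨V⟩ = ∫ V(x)·|Ψ|² dx / ∫|Ψ|² dx.
On 0 ≤ x ≤ L (j ≠ l): ∫sin²(jπx/L) dx = L/2, ∫sin(jπx/L)·sin(lπx/L) dx = 0; diagonal moments ∫x·sin²(jπx/L) dx = L²/4, ∫x²·sin²(jπx/L) dx = L³·(1/6 − 1/(4j²π²)); cross terms ∫x·sin(jπx/L)·sin(lπx/L) dx = 0 for j + l even and −4jlL²/(π²(j² − l²)²) for j + l odd, ∫x²·sin(jπx/L)·sin(lπx/L) dx = (−1)^(j+l)·4jlL³/(π²(j² − l²)²); higher powers the same way via product-to-sum and parts.
State is unnormalized: ∫|Ψ|² dx = 3.0437, and ∫Ψ*·V(x)·Ψ dx = 17.539, so ⟨V⟩ = 17.539 / 3.0437.
⟨V⟩ = 5.7624.

5.762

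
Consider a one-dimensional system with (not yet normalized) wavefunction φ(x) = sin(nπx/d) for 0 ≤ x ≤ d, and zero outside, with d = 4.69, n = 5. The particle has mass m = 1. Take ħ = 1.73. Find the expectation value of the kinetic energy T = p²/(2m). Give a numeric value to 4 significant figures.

16.79

T = −(ħ²/2m) d²/dx², so ⟨T⟩ = −(ħ²/2m) ∫ φ*·φ'' dx / ∫|φ|² dx; with m = 1.
d/dx sin(nπx/d) = (nπ/d)·cos(nπx/d) and d²/dx² sin(nπx/d) = −(nπ/d)²·sin(nπx/d); on 0 ≤ x ≤ d, ∫sin²(nπx/d) dx = d/2 and ∫sin(nπx/d)·cos(nπx/d) dx = 0.
State is unnormalized: ∫|φ|² dx = 2.3450, and ∫φ*·(−ħ²/2m · φ'') dx = 39.364, so ⟨T⟩ = 39.364 / 2.3450.
⟨T⟩ = 16.786.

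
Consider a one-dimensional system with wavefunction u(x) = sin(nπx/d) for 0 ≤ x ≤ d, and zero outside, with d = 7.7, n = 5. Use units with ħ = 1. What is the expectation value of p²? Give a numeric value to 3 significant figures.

p² u = −ħ² d²u/dx²; ⟨p²⟩ = −ħ² ∫ u*·u'' dx / ∫|u|² dx.
d/dx sin(nπx/d) = (nπ/d)·cos(nπx/d) and d²/dx² sin(nπx/d) = −(nπ/d)²·sin(nπx/d); on 0 ≤ x ≤ d, ∫sin²(nπx/d) dx = d/2 and ∫sin(nπx/d)·cos(nπx/d) dx = 0.
State is unnormalized: ∫|u|² dx = 3.8500, and ∫u*·(−ħ² u'') dx = 16.022, so ⟨p²⟩ = 16.022 / 3.8500.
⟨p²⟩ = 4.1616.

4.16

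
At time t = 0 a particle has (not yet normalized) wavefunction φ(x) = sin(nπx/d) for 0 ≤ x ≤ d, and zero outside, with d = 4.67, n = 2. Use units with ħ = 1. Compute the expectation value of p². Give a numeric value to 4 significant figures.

1.810

p² φ = −ħ² d²φ/dx²; ⟨p²⟩ = −ħ² ∫ φ*·φ'' dx / ∫|φ|² dx.
d/dx sin(nπx/d) = (nπ/d)·cos(nπx/d) and d²/dx² sin(nπx/d) = −(nπ/d)²·sin(nπx/d); on 0 ≤ x ≤ d, ∫sin²(nπx/d) dx = d/2 and ∫sin(nπx/d)·cos(nπx/d) dx = 0.
State is unnormalized: ∫|φ|² dx = 2.3350, and ∫φ*·(−ħ² φ'') dx = 4.2268, so ⟨p²⟩ = 4.2268 / 2.3350.
⟨p²⟩ = 1.8102.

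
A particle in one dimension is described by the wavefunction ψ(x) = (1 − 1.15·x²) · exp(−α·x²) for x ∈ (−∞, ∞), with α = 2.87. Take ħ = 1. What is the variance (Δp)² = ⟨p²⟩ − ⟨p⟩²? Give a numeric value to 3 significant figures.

Compute ⟨p⟩ and ⟨p²⟩ separately; (Δp)² = ⟨p²⟩ − ⟨p⟩².
Expand each integrand as polynomial × e^(−2αx²) and use ∫x^(2j)·e^(−2αx²) dx = (2j−1)!!/(4α)^j · √(π/(2α)), odd powers → 0; here √(π/(2α)) = 0.73981. Differentiate with the product rule, d/dx e^(−αx²) = −2αx·e^(−αx²).
Normalization: ∫|ψ|² dx = 0.61386.
⟨p⟩ = 0.0000 and ⟨p²⟩ = 4.3948.
(Δp)² = 4.3948 − (0.0000)² = 4.3948.

4.39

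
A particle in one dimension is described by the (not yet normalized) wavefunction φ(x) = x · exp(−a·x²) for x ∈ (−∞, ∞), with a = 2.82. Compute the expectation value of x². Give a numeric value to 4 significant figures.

⟨x²⟩ = ∫ x²·|φ|² dx / ∫|φ|² dx (integrals over the domain).
Expand each integrand as polynomial × e^(−2ax²) and use ∫x^(2j)·e^(−2ax²) dx = (2j−1)!!/(4a)^j · √(π/(2a)), odd powers → 0; here √(π/(2a)) = 0.74634.
State is unnormalized: ∫|φ|² dx = 0.066165, and ∫φ*·x²·φ dx = 0.017597, so ⟨x²⟩ = 0.017597 / 0.066165.
⟨x²⟩ = 0.26596.

0.2660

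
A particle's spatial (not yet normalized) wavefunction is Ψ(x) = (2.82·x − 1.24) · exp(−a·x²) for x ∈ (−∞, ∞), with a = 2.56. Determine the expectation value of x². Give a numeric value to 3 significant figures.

0.163

⟨x²⟩ = ∫ x²·|Ψ|² dx / ∫|Ψ|² dx (integrals over the domain).
Expand each integrand as polynomial × e^(−2ax²) and use ∫x^(2j)·e^(−2ax²) dx = (2j−1)!!/(4a)^j · √(π/(2a)), odd powers → 0; here √(π/(2a)) = 0.78332.
State is unnormalized: ∫|Ψ|² dx = 1.8128, and ∫Ψ*·x²·Ψ dx = 0.29584, so ⟨x²⟩ = 0.29584 / 1.8128.
⟨x²⟩ = 0.16320.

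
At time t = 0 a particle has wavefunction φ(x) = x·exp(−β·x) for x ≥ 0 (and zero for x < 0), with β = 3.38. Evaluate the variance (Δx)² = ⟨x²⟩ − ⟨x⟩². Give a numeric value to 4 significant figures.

Compute ⟨x⟩ and ⟨x²⟩ separately, then (Δx)² = ⟨x²⟩ − ⟨x⟩².
Every integrand reduces to terms xʲ·e^(−2βx) on [0, ∞); use ∫₀^∞ xʲ·e^(−2βx) dx = j!/(2β)^(j+1).
Normalization: ∫|φ|² dx = 0.0064743.
⟨x⟩ = 0.44379 and ⟨x²⟩ = 0.26260.
(Δx)² = 0.26260 − (0.44379)² = 0.065649.

0.06565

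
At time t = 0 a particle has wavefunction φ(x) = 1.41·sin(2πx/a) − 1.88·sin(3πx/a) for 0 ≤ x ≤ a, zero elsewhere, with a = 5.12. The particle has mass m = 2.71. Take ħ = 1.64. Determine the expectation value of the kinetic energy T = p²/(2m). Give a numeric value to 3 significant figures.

1.35

T = −(ħ²/2m) d²/dx², so ⟨T⟩ = −(ħ²/2m) ∫ φ*·φ'' dx / ∫|φ|² dx; with m = 2.71.
d²/dx² sin(jπx/a) = −(jπ/a)²·sin(jπx/a); on 0 ≤ x ≤ a, ∫sin²(jπx/a) dx = a/2 and ∫sin(jπx/a)·sin(lπx/a) dx = 0 for j ≠ l, so only diagonal terms survive in ∫|φ|² and ∫φ·φ″; ∫φ·φ′ dx = [φ²/2] between the walls = 0.
State is unnormalized: ∫|φ|² dx = 14.138, and ∫φ*·(−ħ²/2m · φ'') dx = 19.018, so ⟨T⟩ = 19.018 / 14.138.
⟨T⟩ = 1.3452.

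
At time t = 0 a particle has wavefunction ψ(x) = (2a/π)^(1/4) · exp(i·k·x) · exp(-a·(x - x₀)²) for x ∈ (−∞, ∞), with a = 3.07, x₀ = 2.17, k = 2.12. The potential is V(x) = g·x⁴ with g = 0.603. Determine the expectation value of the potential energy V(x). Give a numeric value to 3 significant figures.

14.8

⟨V⟩ = ∫ V(x)·|ψ|² dx.
Gaussian moments (u = x − x₀): ∫u^(2j)·e^(−2au²) du = (2j−1)!!/(4a)^j · √(π/(2a)), odd powers integrate to 0; here √(π/(2a)) = 0.71530.
⟨V⟩ = 14.770.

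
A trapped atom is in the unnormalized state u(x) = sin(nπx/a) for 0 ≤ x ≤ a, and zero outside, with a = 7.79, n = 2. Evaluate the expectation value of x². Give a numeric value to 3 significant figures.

⟨x²⟩ = ∫ x²·|u|² dx / ∫|u|² dx (integrals over the domain).
With sin²θ = (1 − cos2θ)/2 on 0 ≤ x ≤ a: ∫sin²(nπx/a) dx = a/2, ∫x·sin²(nπx/a) dx = a²/4, ∫x²·sin²(nπx/a) dx = a³·(1/6 − 1/(4n²π²)); higher powers xᵏ the same way, integrating xᵏ·cos(2nπx/a) by parts.
State is unnormalized: ∫|u|² dx = 3.8950, and ∫u*·x²·u dx = 75.795, so ⟨x²⟩ = 75.795 / 3.8950.
⟨x²⟩ = 19.459.

19.5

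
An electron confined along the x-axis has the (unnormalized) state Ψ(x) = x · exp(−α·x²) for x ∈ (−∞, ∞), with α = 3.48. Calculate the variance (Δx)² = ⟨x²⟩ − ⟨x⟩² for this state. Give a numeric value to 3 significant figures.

0.216

Compute ⟨x⟩ and ⟨x²⟩ separately, then (Δx)² = ⟨x²⟩ − ⟨x⟩².
Expand each integrand as polynomial × e^(−2αx²) and use ∫x^(2j)·e^(−2αx²) dx = (2j−1)!!/(4α)^j · √(π/(2α)), odd powers → 0; here √(π/(2α)) = 0.67185.
Normalization: ∫|Ψ|² dx = 0.048265.
⟨x⟩ = 0.0000 and ⟨x²⟩ = 0.21552.
(Δx)² = 0.21552 − (0.0000)² = 0.21552.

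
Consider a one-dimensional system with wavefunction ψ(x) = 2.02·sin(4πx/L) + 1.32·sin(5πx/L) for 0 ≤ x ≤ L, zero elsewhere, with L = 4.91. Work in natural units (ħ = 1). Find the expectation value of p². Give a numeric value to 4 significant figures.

7.653

p² ψ = −ħ² d²ψ/dx²; ⟨p²⟩ = −ħ² ∫ ψ*·ψ'' dx / ∫|ψ|² dx.
d²/dx² sin(jπx/L) = −(jπ/L)²·sin(jπx/L); on 0 ≤ x ≤ L, ∫sin²(jπx/L) dx = L/2 and ∫sin(jπx/L)·sin(lπx/L) dx = 0 for j ≠ l, so only diagonal terms survive in ∫|ψ|² and ∫ψ·ψ″; ∫ψ·ψ′ dx = [ψ²/2] between the walls = 0.
State is unnormalized: ∫|ψ|² dx = 14.295, and ∫ψ*·(−ħ² ψ'') dx = 109.40, so ⟨p²⟩ = 109.40 / 14.295.
⟨p²⟩ = 7.6528.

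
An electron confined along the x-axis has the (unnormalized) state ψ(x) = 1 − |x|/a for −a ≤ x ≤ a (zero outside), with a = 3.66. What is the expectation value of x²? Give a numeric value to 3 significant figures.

⟨x²⟩ = ∫ x²·|ψ|² dx / ∫|ψ|² dx (integrals over the domain).
ψ is even, so ∫ over [−a, a] = 2∫₀ᵃ with ψ = 1 − x/a there: ∫₀ᵃ (1 − x/a)² dx = a/3, ∫₀ᵃ x²(1 − x/a)² dx = a³/30, ∫₀ᵃ x⁴(1 − x/a)² dx = a⁵/105.
State is unnormalized: ∫|ψ|² dx = 2.4400, and ∫ψ*·x²·ψ dx = 3.2685, so ⟨x²⟩ = 3.2685 / 2.4400.
⟨x²⟩ = 1.3396.

1.34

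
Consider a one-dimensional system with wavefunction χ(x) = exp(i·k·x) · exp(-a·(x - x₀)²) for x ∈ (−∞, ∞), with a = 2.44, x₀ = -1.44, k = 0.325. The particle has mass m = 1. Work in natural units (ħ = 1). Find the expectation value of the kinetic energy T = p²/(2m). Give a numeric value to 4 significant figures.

T = −(ħ²/2m) d²/dx², so ⟨T⟩ = −(ħ²/2m) ∫ χ*·χ'' dx / ∫|χ|² dx; with m = 1.
Gaussian moments (u = x − x₀): ∫u^(2j)·e^(−2au²) du = (2j−1)!!/(4a)^j · √(π/(2a)), odd powers integrate to 0; here √(π/(2a)) = 0.80235. Derivatives: χ′ = (ik − 2au)·χ, χ″ = ((ik − 2au)² − 2a)·χ; the odd-in-u pieces drop out.
State is unnormalized: ∫|χ|² dx = 0.80235, and ∫χ*·(−ħ²/2m · χ'') dx = 1.0212, so ⟨T⟩ = 1.0212 / 0.80235.
⟨T⟩ = 1.2728.

1.273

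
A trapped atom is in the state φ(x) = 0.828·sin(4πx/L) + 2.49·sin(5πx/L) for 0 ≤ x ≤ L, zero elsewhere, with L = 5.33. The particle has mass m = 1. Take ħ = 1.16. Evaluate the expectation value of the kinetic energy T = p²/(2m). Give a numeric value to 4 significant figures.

5.634

T = −(ħ²/2m) d²/dx², so ⟨T⟩ = −(ħ²/2m) ∫ φ*·φ'' dx / ∫|φ|² dx; with m = 1.
d²/dx² sin(jπx/L) = −(jπ/L)²·sin(jπx/L); on 0 ≤ x ≤ L, ∫sin²(jπx/L) dx = L/2 and ∫sin(jπx/L)·sin(lπx/L) dx = 0 for j ≠ l, so only diagonal terms survive in ∫|φ|² and ∫φ·φ″; ∫φ·φ′ dx = [φ²/2] between the walls = 0.
State is unnormalized: ∫|φ|² dx = 18.350, and ∫φ*·(−ħ²/2m · φ'') dx = 103.39, so ⟨T⟩ = 103.39 / 18.350.
⟨T⟩ = 5.6340.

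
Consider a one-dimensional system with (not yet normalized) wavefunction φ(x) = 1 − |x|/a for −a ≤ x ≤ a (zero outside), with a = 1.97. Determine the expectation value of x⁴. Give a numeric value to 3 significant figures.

⟨x⁴⟩ = ∫ x⁴·|φ|² dx / ∫|φ|² dx (integrals over the domain).
φ is even, so ∫ over [−a, a] = 2∫₀ᵃ with φ = 1 − x/a there: ∫₀ᵃ (1 − x/a)² dx = a/3, ∫₀ᵃ x²(1 − x/a)² dx = a³/30, ∫₀ᵃ x⁴(1 − x/a)² dx = a⁵/105.
State is unnormalized: ∫|φ|² dx = 1.3133, and ∫φ*·x⁴·φ dx = 0.56516, so ⟨x⁴⟩ = 0.56516 / 1.3133.
⟨x⁴⟩ = 0.43033.

0.430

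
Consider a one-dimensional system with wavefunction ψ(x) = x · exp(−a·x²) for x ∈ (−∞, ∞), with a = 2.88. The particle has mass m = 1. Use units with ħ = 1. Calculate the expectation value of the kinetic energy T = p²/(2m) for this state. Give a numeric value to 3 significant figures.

4.32

T = −(ħ²/2m) d²/dx², so ⟨T⟩ = −(ħ²/2m) ∫ ψ*·ψ'' dx / ∫|ψ|² dx; with m = 1.
Expand each integrand as polynomial × e^(−2ax²) and use ∫x^(2j)·e^(−2ax²) dx = (2j−1)!!/(4a)^j · √(π/(2a)), odd powers → 0; here √(π/(2a)) = 0.73852. Differentiate with the product rule, d/dx e^(−ax²) = −2ax·e^(−ax²).
State is unnormalized: ∫|ψ|² dx = 0.064108, and ∫ψ*·(−ħ²/2m · ψ'') dx = 0.27695, so ⟨T⟩ = 0.27695 / 0.064108.
⟨T⟩ = 4.3200.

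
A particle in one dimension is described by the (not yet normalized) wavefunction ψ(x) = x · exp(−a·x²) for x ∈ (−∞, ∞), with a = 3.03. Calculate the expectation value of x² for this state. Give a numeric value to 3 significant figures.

⟨x²⟩ = ∫ x²·|ψ|² dx / ∫|ψ|² dx (integrals over the domain).
Expand each integrand as polynomial × e^(−2ax²) and use ∫x^(2j)·e^(−2ax²) dx = (2j−1)!!/(4a)^j · √(π/(2a)), odd powers → 0; here √(π/(2a)) = 0.72001.
State is unnormalized: ∫|ψ|² dx = 0.059407, and ∫ψ*·x²·ψ dx = 0.014705, so ⟨x²⟩ = 0.014705 / 0.059407.
⟨x²⟩ = 0.24752.

0.248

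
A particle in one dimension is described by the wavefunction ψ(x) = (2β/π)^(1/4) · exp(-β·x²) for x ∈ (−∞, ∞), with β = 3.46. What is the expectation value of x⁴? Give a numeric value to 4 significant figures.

0.01566

⟨x⁴⟩ = ∫ x⁴·|ψ|² dx (integrals over the domain).
Gaussian moments: ∫x^(2j)·e^(−2βx²) dx = (2j−1)!!/(4β)^j · √(π/(2β)), odd powers integrate to 0; here √(π/(2β)) = 0.67379.
⟨x⁴⟩ = 0.015662.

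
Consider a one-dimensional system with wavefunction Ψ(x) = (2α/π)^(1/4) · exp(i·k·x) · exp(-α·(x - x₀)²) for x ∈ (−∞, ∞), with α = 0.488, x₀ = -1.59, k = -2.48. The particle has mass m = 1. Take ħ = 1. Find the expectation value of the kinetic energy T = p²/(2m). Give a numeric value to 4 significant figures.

T = −(ħ²/2m) d²/dx², so ⟨T⟩ = −(ħ²/2m) ∫ Ψ*·Ψ'' dx; with m = 1.
Gaussian moments (u = x − x₀): ∫u^(2j)·e^(−2αu²) du = (2j−1)!!/(4α)^j · √(π/(2α)), odd powers integrate to 0; here √(π/(2α)) = 1.7941. Derivatives: Ψ′ = (ik − 2αu)·Ψ, Ψ″ = ((ik − 2αu)² − 2α)·Ψ; the odd-in-u pieces drop out.
⟨T⟩ = 3.3192.

3.319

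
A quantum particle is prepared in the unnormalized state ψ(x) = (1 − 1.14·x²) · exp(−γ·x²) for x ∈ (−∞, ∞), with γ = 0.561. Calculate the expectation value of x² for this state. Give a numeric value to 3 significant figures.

1.07

⟨x²⟩ = ∫ x²·|ψ|² dx / ∫|ψ|² dx (integrals over the domain).
Expand each integrand as polynomial × e^(−2γx²) and use ∫x^(2j)·e^(−2γx²) dx = (2j−1)!!/(4γ)^j · √(π/(2γ)), odd powers → 0; here √(π/(2γ)) = 1.6733.
State is unnormalized: ∫|ψ|² dx = 1.2687, and ∫ψ*·x²·ψ dx = 1.3595, so ⟨x²⟩ = 1.3595 / 1.2687.
⟨x²⟩ = 1.0715.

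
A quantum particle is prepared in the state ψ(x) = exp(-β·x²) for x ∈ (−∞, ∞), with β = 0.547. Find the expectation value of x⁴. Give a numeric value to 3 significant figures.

⟨x⁴⟩ = ∫ x⁴·|ψ|² dx / ∫|ψ|² dx (integrals over the domain).
Gaussian moments: ∫x^(2j)·e^(−2βx²) dx = (2j−1)!!/(4β)^j · √(π/(2β)), odd powers integrate to 0; here √(π/(2β)) = 1.6946.
State is unnormalized: ∫|ψ|² dx = 1.6946, and ∫ψ*·x⁴·ψ dx = 1.0619, so ⟨x⁴⟩ = 1.0619 / 1.6946.
⟨x⁴⟩ = 0.62665.

0.627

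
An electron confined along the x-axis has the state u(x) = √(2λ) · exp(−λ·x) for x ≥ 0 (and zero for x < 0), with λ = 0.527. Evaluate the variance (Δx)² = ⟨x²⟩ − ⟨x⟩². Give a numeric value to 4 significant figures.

Compute ⟨x⟩ and ⟨x²⟩ separately, then (Δx)² = ⟨x²⟩ − ⟨x⟩².
Every integrand reduces to terms xʲ·e^(−2λx) on [0, ∞); use ∫₀^∞ xʲ·e^(−2λx) dx = j!/(2λ)^(j+1).
⟨x⟩ = 0.94877 and ⟨x²⟩ = 1.8003.
(Δx)² = 1.8003 − (0.94877)² = 0.90016.

0.9002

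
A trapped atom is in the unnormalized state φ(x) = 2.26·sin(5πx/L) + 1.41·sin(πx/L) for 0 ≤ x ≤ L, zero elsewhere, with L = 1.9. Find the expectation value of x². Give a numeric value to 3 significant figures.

⟨x²⟩ = ∫ x²·|φ|² dx / ∫|φ|² dx (integrals over the domain).
On 0 ≤ x ≤ L (j ≠ l): ∫sin²(jπx/L) dx = L/2, ∫sin(jπx/L)·sin(lπx/L) dx = 0; diagonal moments ∫x·sin²(jπx/L) dx = L²/4, ∫x²·sin²(jπx/L) dx = L³·(1/6 − 1/(4j²π²)); cross terms ∫x·sin(jπx/L)·sin(lπx/L) dx = 0 for j + l even and −4jlL²/(π²(j² − l²)²) for j + l odd, ∫x²·sin(jπx/L)·sin(lπx/L) dx = (−1)^(j+l)·4jlL³/(π²(j² − l²)²); higher powers the same way via product-to-sum and parts.
State is unnormalized: ∫|φ|² dx = 6.7409, and ∫φ*·x²·φ dx = 7.8844, so ⟨x²⟩ = 7.8844 / 6.7409.
⟨x²⟩ = 1.1696.

1.17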